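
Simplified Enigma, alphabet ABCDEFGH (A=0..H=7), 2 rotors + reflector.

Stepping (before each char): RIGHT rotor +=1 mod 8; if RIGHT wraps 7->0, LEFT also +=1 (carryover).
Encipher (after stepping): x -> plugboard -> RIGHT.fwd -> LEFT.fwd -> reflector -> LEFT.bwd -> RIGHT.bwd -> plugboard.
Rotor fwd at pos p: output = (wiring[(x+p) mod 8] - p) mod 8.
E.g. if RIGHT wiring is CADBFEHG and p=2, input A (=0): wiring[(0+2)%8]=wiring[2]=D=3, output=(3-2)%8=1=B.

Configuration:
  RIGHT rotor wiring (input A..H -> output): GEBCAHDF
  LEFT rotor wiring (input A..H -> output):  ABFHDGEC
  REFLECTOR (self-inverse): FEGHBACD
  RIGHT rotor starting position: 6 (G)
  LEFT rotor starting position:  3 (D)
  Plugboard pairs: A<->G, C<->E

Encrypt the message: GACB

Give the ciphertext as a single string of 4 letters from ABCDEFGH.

Answer: BEAG

Derivation:
Char 1 ('G'): step: R->7, L=3; G->plug->A->R->G->L->G->refl->C->L'->H->R'->B->plug->B
Char 2 ('A'): step: R->0, L->4 (L advanced); A->plug->G->R->D->L->G->refl->C->L'->B->R'->C->plug->E
Char 3 ('C'): step: R->1, L=4; C->plug->E->R->G->L->B->refl->E->L'->E->R'->G->plug->A
Char 4 ('B'): step: R->2, L=4; B->plug->B->R->A->L->H->refl->D->L'->H->R'->A->plug->G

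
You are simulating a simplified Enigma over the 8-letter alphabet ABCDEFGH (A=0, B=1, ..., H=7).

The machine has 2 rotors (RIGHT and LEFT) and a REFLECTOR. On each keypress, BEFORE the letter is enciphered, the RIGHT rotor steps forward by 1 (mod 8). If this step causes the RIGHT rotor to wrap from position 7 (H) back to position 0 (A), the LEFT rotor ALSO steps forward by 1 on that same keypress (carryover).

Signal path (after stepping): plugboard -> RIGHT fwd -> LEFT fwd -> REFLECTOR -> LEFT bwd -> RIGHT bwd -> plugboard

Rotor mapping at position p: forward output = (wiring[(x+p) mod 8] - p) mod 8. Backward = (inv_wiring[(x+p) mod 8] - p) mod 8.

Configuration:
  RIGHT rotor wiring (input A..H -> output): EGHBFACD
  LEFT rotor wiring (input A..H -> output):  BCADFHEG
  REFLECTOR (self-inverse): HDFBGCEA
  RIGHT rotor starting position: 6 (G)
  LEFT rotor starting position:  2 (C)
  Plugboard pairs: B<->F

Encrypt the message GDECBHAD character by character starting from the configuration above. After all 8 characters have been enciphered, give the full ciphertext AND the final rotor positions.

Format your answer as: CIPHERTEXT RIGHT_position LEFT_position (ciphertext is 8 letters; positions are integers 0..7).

Char 1 ('G'): step: R->7, L=2; G->plug->G->R->B->L->B->refl->D->L'->C->R'->E->plug->E
Char 2 ('D'): step: R->0, L->3 (L advanced); D->plug->D->R->B->L->C->refl->F->L'->H->R'->C->plug->C
Char 3 ('E'): step: R->1, L=3; E->plug->E->R->H->L->F->refl->C->L'->B->R'->F->plug->B
Char 4 ('C'): step: R->2, L=3; C->plug->C->R->D->L->B->refl->D->L'->E->R'->H->plug->H
Char 5 ('B'): step: R->3, L=3; B->plug->F->R->B->L->C->refl->F->L'->H->R'->D->plug->D
Char 6 ('H'): step: R->4, L=3; H->plug->H->R->F->L->G->refl->E->L'->C->R'->F->plug->B
Char 7 ('A'): step: R->5, L=3; A->plug->A->R->D->L->B->refl->D->L'->E->R'->G->plug->G
Char 8 ('D'): step: R->6, L=3; D->plug->D->R->A->L->A->refl->H->L'->G->R'->C->plug->C
Final: ciphertext=ECBHDBGC, RIGHT=6, LEFT=3

Answer: ECBHDBGC 6 3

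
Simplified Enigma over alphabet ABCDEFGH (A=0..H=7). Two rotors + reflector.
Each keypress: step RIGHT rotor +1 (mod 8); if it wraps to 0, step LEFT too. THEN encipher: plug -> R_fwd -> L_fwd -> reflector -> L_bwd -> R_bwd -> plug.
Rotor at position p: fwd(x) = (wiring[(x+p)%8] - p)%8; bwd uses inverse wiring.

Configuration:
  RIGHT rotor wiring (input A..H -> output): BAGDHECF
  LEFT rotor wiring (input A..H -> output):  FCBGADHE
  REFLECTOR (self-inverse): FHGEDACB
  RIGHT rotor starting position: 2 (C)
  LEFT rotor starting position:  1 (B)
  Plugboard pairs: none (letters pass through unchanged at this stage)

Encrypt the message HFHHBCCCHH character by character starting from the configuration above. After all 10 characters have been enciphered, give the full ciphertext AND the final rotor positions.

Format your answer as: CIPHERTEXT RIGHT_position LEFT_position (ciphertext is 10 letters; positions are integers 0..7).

Char 1 ('H'): step: R->3, L=1; H->plug->H->R->D->L->H->refl->B->L'->A->R'->A->plug->A
Char 2 ('F'): step: R->4, L=1; F->plug->F->R->E->L->C->refl->G->L'->F->R'->E->plug->E
Char 3 ('H'): step: R->5, L=1; H->plug->H->R->C->L->F->refl->A->L'->B->R'->F->plug->F
Char 4 ('H'): step: R->6, L=1; H->plug->H->R->G->L->D->refl->E->L'->H->R'->B->plug->B
Char 5 ('B'): step: R->7, L=1; B->plug->B->R->C->L->F->refl->A->L'->B->R'->C->plug->C
Char 6 ('C'): step: R->0, L->2 (L advanced); C->plug->C->R->G->L->D->refl->E->L'->B->R'->A->plug->A
Char 7 ('C'): step: R->1, L=2; C->plug->C->R->C->L->G->refl->C->L'->F->R'->B->plug->B
Char 8 ('C'): step: R->2, L=2; C->plug->C->R->F->L->C->refl->G->L'->C->R'->D->plug->D
Char 9 ('H'): step: R->3, L=2; H->plug->H->R->D->L->B->refl->H->L'->A->R'->A->plug->A
Char 10 ('H'): step: R->4, L=2; H->plug->H->R->H->L->A->refl->F->L'->E->R'->F->plug->F
Final: ciphertext=AEFBCABDAF, RIGHT=4, LEFT=2

Answer: AEFBCABDAF 4 2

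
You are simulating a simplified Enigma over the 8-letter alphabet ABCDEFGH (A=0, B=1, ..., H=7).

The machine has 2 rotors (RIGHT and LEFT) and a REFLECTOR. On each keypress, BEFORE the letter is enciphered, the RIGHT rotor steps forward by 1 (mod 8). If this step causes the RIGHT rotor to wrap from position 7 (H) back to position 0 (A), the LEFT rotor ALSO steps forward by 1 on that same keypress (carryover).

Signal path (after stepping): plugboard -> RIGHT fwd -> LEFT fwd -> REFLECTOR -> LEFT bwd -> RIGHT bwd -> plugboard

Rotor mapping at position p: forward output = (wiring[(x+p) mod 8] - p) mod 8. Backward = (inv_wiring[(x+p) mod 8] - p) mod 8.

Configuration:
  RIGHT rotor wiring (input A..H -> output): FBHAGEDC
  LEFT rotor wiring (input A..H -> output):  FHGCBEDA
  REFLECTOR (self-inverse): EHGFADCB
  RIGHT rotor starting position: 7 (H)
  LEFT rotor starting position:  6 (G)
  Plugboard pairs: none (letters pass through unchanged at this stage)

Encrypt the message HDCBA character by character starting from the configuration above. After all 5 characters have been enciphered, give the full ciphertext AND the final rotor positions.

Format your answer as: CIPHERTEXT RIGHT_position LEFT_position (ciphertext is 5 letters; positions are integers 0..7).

Answer: CGBDC 4 7

Derivation:
Char 1 ('H'): step: R->0, L->7 (L advanced); H->plug->H->R->C->L->A->refl->E->L'->H->R'->C->plug->C
Char 2 ('D'): step: R->1, L=7; D->plug->D->R->F->L->C->refl->G->L'->B->R'->G->plug->G
Char 3 ('C'): step: R->2, L=7; C->plug->C->R->E->L->D->refl->F->L'->G->R'->B->plug->B
Char 4 ('B'): step: R->3, L=7; B->plug->B->R->D->L->H->refl->B->L'->A->R'->D->plug->D
Char 5 ('A'): step: R->4, L=7; A->plug->A->R->C->L->A->refl->E->L'->H->R'->C->plug->C
Final: ciphertext=CGBDC, RIGHT=4, LEFT=7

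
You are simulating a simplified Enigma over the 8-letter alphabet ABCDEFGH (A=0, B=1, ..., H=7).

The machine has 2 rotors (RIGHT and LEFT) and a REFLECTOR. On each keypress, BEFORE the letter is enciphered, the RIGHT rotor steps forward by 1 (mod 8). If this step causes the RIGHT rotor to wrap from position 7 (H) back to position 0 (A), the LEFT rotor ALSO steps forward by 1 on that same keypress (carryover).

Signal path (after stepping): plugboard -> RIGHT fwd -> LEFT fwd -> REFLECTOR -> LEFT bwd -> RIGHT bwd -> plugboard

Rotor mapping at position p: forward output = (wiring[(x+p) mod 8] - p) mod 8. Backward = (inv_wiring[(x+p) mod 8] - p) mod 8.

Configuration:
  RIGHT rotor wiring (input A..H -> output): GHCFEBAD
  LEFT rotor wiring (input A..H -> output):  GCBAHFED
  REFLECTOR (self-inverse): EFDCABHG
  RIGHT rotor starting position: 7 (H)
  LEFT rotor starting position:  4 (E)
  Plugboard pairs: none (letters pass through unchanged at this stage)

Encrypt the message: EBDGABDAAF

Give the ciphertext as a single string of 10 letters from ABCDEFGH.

Answer: HGEFBAADFE

Derivation:
Char 1 ('E'): step: R->0, L->5 (L advanced); E->plug->E->R->E->L->F->refl->B->L'->D->R'->H->plug->H
Char 2 ('B'): step: R->1, L=5; B->plug->B->R->B->L->H->refl->G->L'->C->R'->G->plug->G
Char 3 ('D'): step: R->2, L=5; D->plug->D->R->H->L->C->refl->D->L'->G->R'->E->plug->E
Char 4 ('G'): step: R->3, L=5; G->plug->G->R->E->L->F->refl->B->L'->D->R'->F->plug->F
Char 5 ('A'): step: R->4, L=5; A->plug->A->R->A->L->A->refl->E->L'->F->R'->B->plug->B
Char 6 ('B'): step: R->5, L=5; B->plug->B->R->D->L->B->refl->F->L'->E->R'->A->plug->A
Char 7 ('D'): step: R->6, L=5; D->plug->D->R->B->L->H->refl->G->L'->C->R'->A->plug->A
Char 8 ('A'): step: R->7, L=5; A->plug->A->R->E->L->F->refl->B->L'->D->R'->D->plug->D
Char 9 ('A'): step: R->0, L->6 (L advanced); A->plug->A->R->G->L->B->refl->F->L'->B->R'->F->plug->F
Char 10 ('F'): step: R->1, L=6; F->plug->F->R->H->L->H->refl->G->L'->A->R'->E->plug->E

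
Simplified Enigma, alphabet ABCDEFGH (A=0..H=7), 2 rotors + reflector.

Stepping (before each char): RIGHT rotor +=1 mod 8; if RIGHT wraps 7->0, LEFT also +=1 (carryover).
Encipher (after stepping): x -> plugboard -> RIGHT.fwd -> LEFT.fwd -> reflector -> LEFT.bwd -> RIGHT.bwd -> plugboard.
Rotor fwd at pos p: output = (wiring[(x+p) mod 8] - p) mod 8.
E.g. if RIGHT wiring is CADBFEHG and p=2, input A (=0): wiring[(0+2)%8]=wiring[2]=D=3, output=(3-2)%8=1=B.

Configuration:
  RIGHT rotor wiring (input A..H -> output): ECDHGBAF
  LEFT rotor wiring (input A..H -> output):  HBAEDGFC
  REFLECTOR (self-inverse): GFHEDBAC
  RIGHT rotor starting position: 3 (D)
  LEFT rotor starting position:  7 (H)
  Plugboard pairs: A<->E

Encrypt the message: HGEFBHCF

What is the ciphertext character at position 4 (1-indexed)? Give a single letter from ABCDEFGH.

Char 1 ('H'): step: R->4, L=7; H->plug->H->R->D->L->B->refl->F->L'->E->R'->C->plug->C
Char 2 ('G'): step: R->5, L=7; G->plug->G->R->C->L->C->refl->H->L'->G->R'->F->plug->F
Char 3 ('E'): step: R->6, L=7; E->plug->A->R->C->L->C->refl->H->L'->G->R'->C->plug->C
Char 4 ('F'): step: R->7, L=7; F->plug->F->R->H->L->G->refl->A->L'->B->R'->H->plug->H

H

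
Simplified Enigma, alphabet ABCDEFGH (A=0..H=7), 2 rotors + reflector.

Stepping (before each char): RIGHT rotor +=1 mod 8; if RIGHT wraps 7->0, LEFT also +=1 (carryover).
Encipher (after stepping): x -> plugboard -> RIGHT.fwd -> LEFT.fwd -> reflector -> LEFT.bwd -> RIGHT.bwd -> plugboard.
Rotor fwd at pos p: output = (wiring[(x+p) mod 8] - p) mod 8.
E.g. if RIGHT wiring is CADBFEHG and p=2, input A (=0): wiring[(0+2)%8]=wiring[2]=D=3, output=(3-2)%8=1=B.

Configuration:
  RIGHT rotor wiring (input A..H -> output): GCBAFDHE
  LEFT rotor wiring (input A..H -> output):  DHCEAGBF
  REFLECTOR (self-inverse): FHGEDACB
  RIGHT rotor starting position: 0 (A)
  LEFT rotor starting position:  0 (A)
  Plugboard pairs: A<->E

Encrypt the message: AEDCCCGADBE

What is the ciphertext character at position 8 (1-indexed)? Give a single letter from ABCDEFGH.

Char 1 ('A'): step: R->1, L=0; A->plug->E->R->C->L->C->refl->G->L'->F->R'->H->plug->H
Char 2 ('E'): step: R->2, L=0; E->plug->A->R->H->L->F->refl->A->L'->E->R'->G->plug->G
Char 3 ('D'): step: R->3, L=0; D->plug->D->R->E->L->A->refl->F->L'->H->R'->G->plug->G
Char 4 ('C'): step: R->4, L=0; C->plug->C->R->D->L->E->refl->D->L'->A->R'->D->plug->D
Char 5 ('C'): step: R->5, L=0; C->plug->C->R->H->L->F->refl->A->L'->E->R'->F->plug->F
Char 6 ('C'): step: R->6, L=0; C->plug->C->R->A->L->D->refl->E->L'->D->R'->E->plug->A
Char 7 ('G'): step: R->7, L=0; G->plug->G->R->E->L->A->refl->F->L'->H->R'->B->plug->B
Char 8 ('A'): step: R->0, L->1 (L advanced); A->plug->E->R->F->L->A->refl->F->L'->E->R'->H->plug->H

H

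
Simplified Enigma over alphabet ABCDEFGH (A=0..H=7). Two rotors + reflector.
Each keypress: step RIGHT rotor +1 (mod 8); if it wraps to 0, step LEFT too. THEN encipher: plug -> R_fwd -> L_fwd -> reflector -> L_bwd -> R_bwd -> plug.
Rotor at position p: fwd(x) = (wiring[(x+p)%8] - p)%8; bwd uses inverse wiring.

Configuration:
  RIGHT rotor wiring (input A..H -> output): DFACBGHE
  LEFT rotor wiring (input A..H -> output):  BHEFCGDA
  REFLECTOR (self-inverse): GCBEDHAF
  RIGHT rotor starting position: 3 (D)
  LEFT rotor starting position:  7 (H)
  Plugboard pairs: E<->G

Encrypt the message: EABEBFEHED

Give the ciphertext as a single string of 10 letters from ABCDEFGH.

Char 1 ('E'): step: R->4, L=7; E->plug->G->R->E->L->G->refl->A->L'->C->R'->B->plug->B
Char 2 ('A'): step: R->5, L=7; A->plug->A->R->B->L->C->refl->B->L'->A->R'->E->plug->G
Char 3 ('B'): step: R->6, L=7; B->plug->B->R->G->L->H->refl->F->L'->D->R'->G->plug->E
Char 4 ('E'): step: R->7, L=7; E->plug->G->R->H->L->E->refl->D->L'->F->R'->A->plug->A
Char 5 ('B'): step: R->0, L->0 (L advanced); B->plug->B->R->F->L->G->refl->A->L'->H->R'->G->plug->E
Char 6 ('F'): step: R->1, L=0; F->plug->F->R->G->L->D->refl->E->L'->C->R'->H->plug->H
Char 7 ('E'): step: R->2, L=0; E->plug->G->R->B->L->H->refl->F->L'->D->R'->H->plug->H
Char 8 ('H'): step: R->3, L=0; H->plug->H->R->F->L->G->refl->A->L'->H->R'->A->plug->A
Char 9 ('E'): step: R->4, L=0; E->plug->G->R->E->L->C->refl->B->L'->A->R'->D->plug->D
Char 10 ('D'): step: R->5, L=0; D->plug->D->R->G->L->D->refl->E->L'->C->R'->B->plug->B

Answer: BGEAEHHADB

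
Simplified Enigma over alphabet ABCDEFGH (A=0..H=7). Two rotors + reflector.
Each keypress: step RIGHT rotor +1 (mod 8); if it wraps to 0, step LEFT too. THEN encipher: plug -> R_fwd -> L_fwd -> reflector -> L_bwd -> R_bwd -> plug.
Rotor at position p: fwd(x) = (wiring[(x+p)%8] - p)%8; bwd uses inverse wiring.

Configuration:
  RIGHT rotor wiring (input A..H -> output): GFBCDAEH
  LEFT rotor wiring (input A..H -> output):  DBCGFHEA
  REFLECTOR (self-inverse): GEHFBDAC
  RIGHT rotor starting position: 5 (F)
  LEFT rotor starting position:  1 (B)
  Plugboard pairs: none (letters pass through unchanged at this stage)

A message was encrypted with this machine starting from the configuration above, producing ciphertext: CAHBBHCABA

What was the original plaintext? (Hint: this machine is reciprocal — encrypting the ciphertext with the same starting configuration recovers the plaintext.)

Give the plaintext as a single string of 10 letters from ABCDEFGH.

Answer: FFGHFDGCAH

Derivation:
Char 1 ('C'): step: R->6, L=1; C->plug->C->R->A->L->A->refl->G->L'->E->R'->F->plug->F
Char 2 ('A'): step: R->7, L=1; A->plug->A->R->A->L->A->refl->G->L'->E->R'->F->plug->F
Char 3 ('H'): step: R->0, L->2 (L advanced); H->plug->H->R->H->L->H->refl->C->L'->E->R'->G->plug->G
Char 4 ('B'): step: R->1, L=2; B->plug->B->R->A->L->A->refl->G->L'->F->R'->H->plug->H
Char 5 ('B'): step: R->2, L=2; B->plug->B->R->A->L->A->refl->G->L'->F->R'->F->plug->F
Char 6 ('H'): step: R->3, L=2; H->plug->H->R->G->L->B->refl->E->L'->B->R'->D->plug->D
Char 7 ('C'): step: R->4, L=2; C->plug->C->R->A->L->A->refl->G->L'->F->R'->G->plug->G
Char 8 ('A'): step: R->5, L=2; A->plug->A->R->D->L->F->refl->D->L'->C->R'->C->plug->C
Char 9 ('B'): step: R->6, L=2; B->plug->B->R->B->L->E->refl->B->L'->G->R'->A->plug->A
Char 10 ('A'): step: R->7, L=2; A->plug->A->R->A->L->A->refl->G->L'->F->R'->H->plug->H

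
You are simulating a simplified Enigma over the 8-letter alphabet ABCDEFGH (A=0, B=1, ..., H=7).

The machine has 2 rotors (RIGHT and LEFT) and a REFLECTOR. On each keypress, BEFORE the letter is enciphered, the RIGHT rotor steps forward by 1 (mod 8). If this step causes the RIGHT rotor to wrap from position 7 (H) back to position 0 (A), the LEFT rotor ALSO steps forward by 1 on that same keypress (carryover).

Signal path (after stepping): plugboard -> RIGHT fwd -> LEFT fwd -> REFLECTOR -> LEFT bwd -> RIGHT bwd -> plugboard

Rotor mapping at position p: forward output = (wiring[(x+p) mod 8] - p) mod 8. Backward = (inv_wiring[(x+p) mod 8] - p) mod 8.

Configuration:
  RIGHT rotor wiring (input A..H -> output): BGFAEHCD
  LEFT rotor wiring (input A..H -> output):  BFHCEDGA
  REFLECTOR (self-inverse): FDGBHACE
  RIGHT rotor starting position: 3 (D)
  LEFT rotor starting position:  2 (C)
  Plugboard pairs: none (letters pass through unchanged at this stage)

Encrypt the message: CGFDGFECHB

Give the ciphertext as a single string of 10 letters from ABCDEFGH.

Answer: HHBAEDGHFC

Derivation:
Char 1 ('C'): step: R->4, L=2; C->plug->C->R->G->L->H->refl->E->L'->E->R'->H->plug->H
Char 2 ('G'): step: R->5, L=2; G->plug->G->R->D->L->B->refl->D->L'->H->R'->H->plug->H
Char 3 ('F'): step: R->6, L=2; F->plug->F->R->C->L->C->refl->G->L'->F->R'->B->plug->B
Char 4 ('D'): step: R->7, L=2; D->plug->D->R->G->L->H->refl->E->L'->E->R'->A->plug->A
Char 5 ('G'): step: R->0, L->3 (L advanced); G->plug->G->R->C->L->A->refl->F->L'->E->R'->E->plug->E
Char 6 ('F'): step: R->1, L=3; F->plug->F->R->B->L->B->refl->D->L'->D->R'->D->plug->D
Char 7 ('E'): step: R->2, L=3; E->plug->E->R->A->L->H->refl->E->L'->H->R'->G->plug->G
Char 8 ('C'): step: R->3, L=3; C->plug->C->R->E->L->F->refl->A->L'->C->R'->H->plug->H
Char 9 ('H'): step: R->4, L=3; H->plug->H->R->E->L->F->refl->A->L'->C->R'->F->plug->F
Char 10 ('B'): step: R->5, L=3; B->plug->B->R->F->L->G->refl->C->L'->G->R'->C->plug->C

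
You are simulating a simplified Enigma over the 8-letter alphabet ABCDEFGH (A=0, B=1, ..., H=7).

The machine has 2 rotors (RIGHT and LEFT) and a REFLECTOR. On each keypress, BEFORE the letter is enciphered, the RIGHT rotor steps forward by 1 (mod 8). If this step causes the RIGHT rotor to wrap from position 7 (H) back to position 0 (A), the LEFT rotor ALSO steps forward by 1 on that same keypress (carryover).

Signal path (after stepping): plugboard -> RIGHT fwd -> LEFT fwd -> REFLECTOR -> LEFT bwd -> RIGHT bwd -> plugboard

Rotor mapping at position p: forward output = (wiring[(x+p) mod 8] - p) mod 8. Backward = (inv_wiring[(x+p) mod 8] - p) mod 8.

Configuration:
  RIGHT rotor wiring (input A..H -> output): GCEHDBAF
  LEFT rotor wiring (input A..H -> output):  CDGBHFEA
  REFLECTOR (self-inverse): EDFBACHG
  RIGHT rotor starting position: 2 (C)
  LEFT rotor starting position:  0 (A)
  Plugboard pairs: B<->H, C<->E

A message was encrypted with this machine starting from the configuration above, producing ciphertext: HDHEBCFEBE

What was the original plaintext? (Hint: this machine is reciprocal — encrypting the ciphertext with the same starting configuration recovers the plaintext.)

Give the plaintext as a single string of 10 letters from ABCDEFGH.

Answer: DBDGEABBHC

Derivation:
Char 1 ('H'): step: R->3, L=0; H->plug->B->R->A->L->C->refl->F->L'->F->R'->D->plug->D
Char 2 ('D'): step: R->4, L=0; D->plug->D->R->B->L->D->refl->B->L'->D->R'->H->plug->B
Char 3 ('H'): step: R->5, L=0; H->plug->B->R->D->L->B->refl->D->L'->B->R'->D->plug->D
Char 4 ('E'): step: R->6, L=0; E->plug->C->R->A->L->C->refl->F->L'->F->R'->G->plug->G
Char 5 ('B'): step: R->7, L=0; B->plug->H->R->B->L->D->refl->B->L'->D->R'->C->plug->E
Char 6 ('C'): step: R->0, L->1 (L advanced); C->plug->E->R->D->L->G->refl->H->L'->G->R'->A->plug->A
Char 7 ('F'): step: R->1, L=1; F->plug->F->R->H->L->B->refl->D->L'->F->R'->H->plug->B
Char 8 ('E'): step: R->2, L=1; E->plug->C->R->B->L->F->refl->C->L'->A->R'->H->plug->B
Char 9 ('B'): step: R->3, L=1; B->plug->H->R->B->L->F->refl->C->L'->A->R'->B->plug->H
Char 10 ('E'): step: R->4, L=1; E->plug->C->R->E->L->E->refl->A->L'->C->R'->E->plug->C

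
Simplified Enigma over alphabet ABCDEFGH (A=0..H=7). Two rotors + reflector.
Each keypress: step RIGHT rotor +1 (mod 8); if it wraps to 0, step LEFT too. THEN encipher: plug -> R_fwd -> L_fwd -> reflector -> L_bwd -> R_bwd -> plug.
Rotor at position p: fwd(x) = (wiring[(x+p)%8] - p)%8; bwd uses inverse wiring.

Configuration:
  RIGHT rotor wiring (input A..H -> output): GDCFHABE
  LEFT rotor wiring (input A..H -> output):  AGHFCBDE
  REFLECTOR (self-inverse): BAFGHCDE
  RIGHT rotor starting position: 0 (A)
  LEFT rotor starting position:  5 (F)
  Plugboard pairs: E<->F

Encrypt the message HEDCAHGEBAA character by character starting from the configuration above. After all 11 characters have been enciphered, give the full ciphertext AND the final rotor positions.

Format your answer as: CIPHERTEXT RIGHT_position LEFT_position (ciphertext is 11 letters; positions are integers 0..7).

Answer: FABEDCDCFEG 3 6

Derivation:
Char 1 ('H'): step: R->1, L=5; H->plug->H->R->F->L->C->refl->F->L'->H->R'->E->plug->F
Char 2 ('E'): step: R->2, L=5; E->plug->F->R->C->L->H->refl->E->L'->A->R'->A->plug->A
Char 3 ('D'): step: R->3, L=5; D->plug->D->R->G->L->A->refl->B->L'->E->R'->B->plug->B
Char 4 ('C'): step: R->4, L=5; C->plug->C->R->F->L->C->refl->F->L'->H->R'->F->plug->E
Char 5 ('A'): step: R->5, L=5; A->plug->A->R->D->L->D->refl->G->L'->B->R'->D->plug->D
Char 6 ('H'): step: R->6, L=5; H->plug->H->R->C->L->H->refl->E->L'->A->R'->C->plug->C
Char 7 ('G'): step: R->7, L=5; G->plug->G->R->B->L->G->refl->D->L'->D->R'->D->plug->D
Char 8 ('E'): step: R->0, L->6 (L advanced); E->plug->F->R->A->L->F->refl->C->L'->C->R'->C->plug->C
Char 9 ('B'): step: R->1, L=6; B->plug->B->R->B->L->G->refl->D->L'->H->R'->E->plug->F
Char 10 ('A'): step: R->2, L=6; A->plug->A->R->A->L->F->refl->C->L'->C->R'->F->plug->E
Char 11 ('A'): step: R->3, L=6; A->plug->A->R->C->L->C->refl->F->L'->A->R'->G->plug->G
Final: ciphertext=FABEDCDCFEG, RIGHT=3, LEFT=6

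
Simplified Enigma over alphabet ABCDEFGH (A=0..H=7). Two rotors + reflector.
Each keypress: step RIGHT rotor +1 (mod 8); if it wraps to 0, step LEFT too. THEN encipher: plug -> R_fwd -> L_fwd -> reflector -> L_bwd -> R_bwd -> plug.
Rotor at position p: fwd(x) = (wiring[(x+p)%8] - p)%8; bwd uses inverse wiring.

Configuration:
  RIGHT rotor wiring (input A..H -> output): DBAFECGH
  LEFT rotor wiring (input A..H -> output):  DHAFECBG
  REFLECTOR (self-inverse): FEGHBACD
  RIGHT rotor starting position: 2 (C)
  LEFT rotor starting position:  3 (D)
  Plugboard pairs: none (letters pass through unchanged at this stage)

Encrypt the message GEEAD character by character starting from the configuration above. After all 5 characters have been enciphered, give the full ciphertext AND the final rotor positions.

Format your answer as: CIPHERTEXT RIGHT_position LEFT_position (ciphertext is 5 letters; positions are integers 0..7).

Char 1 ('G'): step: R->3, L=3; G->plug->G->R->G->L->E->refl->B->L'->B->R'->B->plug->B
Char 2 ('E'): step: R->4, L=3; E->plug->E->R->H->L->F->refl->A->L'->F->R'->F->plug->F
Char 3 ('E'): step: R->5, L=3; E->plug->E->R->E->L->D->refl->H->L'->C->R'->C->plug->C
Char 4 ('A'): step: R->6, L=3; A->plug->A->R->A->L->C->refl->G->L'->D->R'->D->plug->D
Char 5 ('D'): step: R->7, L=3; D->plug->D->R->B->L->B->refl->E->L'->G->R'->E->plug->E
Final: ciphertext=BFCDE, RIGHT=7, LEFT=3

Answer: BFCDE 7 3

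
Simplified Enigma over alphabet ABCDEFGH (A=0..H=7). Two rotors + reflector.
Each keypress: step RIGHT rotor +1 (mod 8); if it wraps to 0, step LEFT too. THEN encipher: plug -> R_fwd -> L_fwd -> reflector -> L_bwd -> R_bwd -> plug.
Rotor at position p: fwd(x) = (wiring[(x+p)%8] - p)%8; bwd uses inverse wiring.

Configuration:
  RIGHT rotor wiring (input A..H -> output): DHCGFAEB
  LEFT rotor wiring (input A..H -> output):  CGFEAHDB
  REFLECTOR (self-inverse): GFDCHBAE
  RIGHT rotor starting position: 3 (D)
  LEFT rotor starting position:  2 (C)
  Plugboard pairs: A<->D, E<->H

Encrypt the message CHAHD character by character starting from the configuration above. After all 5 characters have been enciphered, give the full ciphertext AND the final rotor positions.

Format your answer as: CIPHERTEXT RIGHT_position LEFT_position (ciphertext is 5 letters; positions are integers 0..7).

Char 1 ('C'): step: R->4, L=2; C->plug->C->R->A->L->D->refl->C->L'->B->R'->A->plug->D
Char 2 ('H'): step: R->5, L=2; H->plug->E->R->C->L->G->refl->A->L'->G->R'->D->plug->A
Char 3 ('A'): step: R->6, L=2; A->plug->D->R->B->L->C->refl->D->L'->A->R'->F->plug->F
Char 4 ('H'): step: R->7, L=2; H->plug->E->R->H->L->E->refl->H->L'->F->R'->H->plug->E
Char 5 ('D'): step: R->0, L->3 (L advanced); D->plug->A->R->D->L->A->refl->G->L'->E->R'->G->plug->G
Final: ciphertext=DAFEG, RIGHT=0, LEFT=3

Answer: DAFEG 0 3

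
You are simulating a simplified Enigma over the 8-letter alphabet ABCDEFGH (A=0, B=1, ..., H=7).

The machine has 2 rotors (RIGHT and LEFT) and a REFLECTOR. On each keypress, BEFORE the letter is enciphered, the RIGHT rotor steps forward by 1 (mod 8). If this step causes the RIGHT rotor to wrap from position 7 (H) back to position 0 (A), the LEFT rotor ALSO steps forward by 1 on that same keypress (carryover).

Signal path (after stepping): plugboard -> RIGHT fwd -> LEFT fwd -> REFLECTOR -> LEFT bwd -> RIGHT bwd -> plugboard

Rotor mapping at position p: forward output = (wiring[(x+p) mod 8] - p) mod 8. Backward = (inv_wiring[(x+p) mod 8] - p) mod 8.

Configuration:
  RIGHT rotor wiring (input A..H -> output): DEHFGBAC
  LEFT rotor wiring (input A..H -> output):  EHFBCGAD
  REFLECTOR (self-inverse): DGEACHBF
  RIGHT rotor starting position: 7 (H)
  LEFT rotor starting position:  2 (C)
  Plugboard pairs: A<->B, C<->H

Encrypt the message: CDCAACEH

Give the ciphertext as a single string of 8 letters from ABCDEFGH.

Char 1 ('C'): step: R->0, L->3 (L advanced); C->plug->H->R->C->L->D->refl->A->L'->E->R'->B->plug->A
Char 2 ('D'): step: R->1, L=3; D->plug->D->R->F->L->B->refl->G->L'->A->R'->E->plug->E
Char 3 ('C'): step: R->2, L=3; C->plug->H->R->C->L->D->refl->A->L'->E->R'->C->plug->H
Char 4 ('A'): step: R->3, L=3; A->plug->B->R->D->L->F->refl->H->L'->B->R'->G->plug->G
Char 5 ('A'): step: R->4, L=3; A->plug->B->R->F->L->B->refl->G->L'->A->R'->F->plug->F
Char 6 ('C'): step: R->5, L=3; C->plug->H->R->B->L->H->refl->F->L'->D->R'->B->plug->A
Char 7 ('E'): step: R->6, L=3; E->plug->E->R->B->L->H->refl->F->L'->D->R'->H->plug->C
Char 8 ('H'): step: R->7, L=3; H->plug->C->R->F->L->B->refl->G->L'->A->R'->D->plug->D

Answer: AEHGFACD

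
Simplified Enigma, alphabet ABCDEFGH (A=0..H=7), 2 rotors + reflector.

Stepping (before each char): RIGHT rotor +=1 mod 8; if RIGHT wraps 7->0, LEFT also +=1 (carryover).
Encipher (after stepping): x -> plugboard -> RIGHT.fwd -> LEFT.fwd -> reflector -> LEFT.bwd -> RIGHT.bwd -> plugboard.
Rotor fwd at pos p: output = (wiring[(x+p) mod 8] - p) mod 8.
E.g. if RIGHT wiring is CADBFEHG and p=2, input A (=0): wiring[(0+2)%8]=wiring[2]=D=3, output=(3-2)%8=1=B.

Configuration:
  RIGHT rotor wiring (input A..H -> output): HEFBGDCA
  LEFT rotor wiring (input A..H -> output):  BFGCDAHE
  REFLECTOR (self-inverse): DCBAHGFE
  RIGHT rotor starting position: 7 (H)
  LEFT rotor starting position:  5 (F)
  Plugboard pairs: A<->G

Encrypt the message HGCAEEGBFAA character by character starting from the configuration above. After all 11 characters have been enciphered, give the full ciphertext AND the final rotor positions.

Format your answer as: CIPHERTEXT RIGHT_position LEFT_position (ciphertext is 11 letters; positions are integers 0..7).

Answer: GDHGHFBFCBG 2 7

Derivation:
Char 1 ('H'): step: R->0, L->6 (L advanced); H->plug->H->R->A->L->B->refl->C->L'->H->R'->A->plug->G
Char 2 ('G'): step: R->1, L=6; G->plug->A->R->D->L->H->refl->E->L'->F->R'->D->plug->D
Char 3 ('C'): step: R->2, L=6; C->plug->C->R->E->L->A->refl->D->L'->C->R'->H->plug->H
Char 4 ('A'): step: R->3, L=6; A->plug->G->R->B->L->G->refl->F->L'->G->R'->A->plug->G
Char 5 ('E'): step: R->4, L=6; E->plug->E->R->D->L->H->refl->E->L'->F->R'->H->plug->H
Char 6 ('E'): step: R->5, L=6; E->plug->E->R->H->L->C->refl->B->L'->A->R'->F->plug->F
Char 7 ('G'): step: R->6, L=6; G->plug->A->R->E->L->A->refl->D->L'->C->R'->B->plug->B
Char 8 ('B'): step: R->7, L=6; B->plug->B->R->A->L->B->refl->C->L'->H->R'->F->plug->F
Char 9 ('F'): step: R->0, L->7 (L advanced); F->plug->F->R->D->L->H->refl->E->L'->F->R'->C->plug->C
Char 10 ('A'): step: R->1, L=7; A->plug->G->R->H->L->A->refl->D->L'->E->R'->B->plug->B
Char 11 ('A'): step: R->2, L=7; A->plug->G->R->F->L->E->refl->H->L'->D->R'->A->plug->G
Final: ciphertext=GDHGHFBFCBG, RIGHT=2, LEFT=7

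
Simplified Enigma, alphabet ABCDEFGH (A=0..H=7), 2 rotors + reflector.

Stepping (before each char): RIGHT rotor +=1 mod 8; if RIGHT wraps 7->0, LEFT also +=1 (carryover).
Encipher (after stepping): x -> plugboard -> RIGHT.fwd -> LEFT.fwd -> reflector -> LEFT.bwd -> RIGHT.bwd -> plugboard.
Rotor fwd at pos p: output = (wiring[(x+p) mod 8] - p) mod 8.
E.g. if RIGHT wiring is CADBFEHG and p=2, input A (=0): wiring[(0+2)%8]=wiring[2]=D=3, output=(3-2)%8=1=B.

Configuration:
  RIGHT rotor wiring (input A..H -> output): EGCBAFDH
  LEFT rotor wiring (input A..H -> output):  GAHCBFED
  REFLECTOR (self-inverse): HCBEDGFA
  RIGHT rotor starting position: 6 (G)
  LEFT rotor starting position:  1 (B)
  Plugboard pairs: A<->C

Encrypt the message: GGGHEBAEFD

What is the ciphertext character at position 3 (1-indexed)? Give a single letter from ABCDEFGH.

Char 1 ('G'): step: R->7, L=1; G->plug->G->R->G->L->C->refl->B->L'->C->R'->E->plug->E
Char 2 ('G'): step: R->0, L->2 (L advanced); G->plug->G->R->D->L->D->refl->E->L'->G->R'->B->plug->B
Char 3 ('G'): step: R->1, L=2; G->plug->G->R->G->L->E->refl->D->L'->D->R'->H->plug->H

H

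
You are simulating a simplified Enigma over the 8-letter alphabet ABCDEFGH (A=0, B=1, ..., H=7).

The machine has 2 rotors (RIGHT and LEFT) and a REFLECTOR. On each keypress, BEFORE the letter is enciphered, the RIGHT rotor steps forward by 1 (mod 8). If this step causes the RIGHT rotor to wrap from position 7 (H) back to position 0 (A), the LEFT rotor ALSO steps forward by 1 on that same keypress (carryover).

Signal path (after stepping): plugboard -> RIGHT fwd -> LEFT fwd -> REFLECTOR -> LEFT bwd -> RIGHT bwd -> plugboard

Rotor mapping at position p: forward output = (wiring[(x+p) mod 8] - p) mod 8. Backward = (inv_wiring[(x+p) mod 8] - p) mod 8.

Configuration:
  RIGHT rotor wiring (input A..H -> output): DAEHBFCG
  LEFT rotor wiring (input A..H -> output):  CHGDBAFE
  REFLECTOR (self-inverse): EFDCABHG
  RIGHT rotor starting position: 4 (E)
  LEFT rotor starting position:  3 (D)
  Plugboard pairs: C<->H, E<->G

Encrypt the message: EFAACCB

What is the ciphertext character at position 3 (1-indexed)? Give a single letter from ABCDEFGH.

Char 1 ('E'): step: R->5, L=3; E->plug->G->R->C->L->F->refl->B->L'->E->R'->H->plug->C
Char 2 ('F'): step: R->6, L=3; F->plug->F->R->B->L->G->refl->H->L'->F->R'->C->plug->H
Char 3 ('A'): step: R->7, L=3; A->plug->A->R->H->L->D->refl->C->L'->D->R'->H->plug->C

C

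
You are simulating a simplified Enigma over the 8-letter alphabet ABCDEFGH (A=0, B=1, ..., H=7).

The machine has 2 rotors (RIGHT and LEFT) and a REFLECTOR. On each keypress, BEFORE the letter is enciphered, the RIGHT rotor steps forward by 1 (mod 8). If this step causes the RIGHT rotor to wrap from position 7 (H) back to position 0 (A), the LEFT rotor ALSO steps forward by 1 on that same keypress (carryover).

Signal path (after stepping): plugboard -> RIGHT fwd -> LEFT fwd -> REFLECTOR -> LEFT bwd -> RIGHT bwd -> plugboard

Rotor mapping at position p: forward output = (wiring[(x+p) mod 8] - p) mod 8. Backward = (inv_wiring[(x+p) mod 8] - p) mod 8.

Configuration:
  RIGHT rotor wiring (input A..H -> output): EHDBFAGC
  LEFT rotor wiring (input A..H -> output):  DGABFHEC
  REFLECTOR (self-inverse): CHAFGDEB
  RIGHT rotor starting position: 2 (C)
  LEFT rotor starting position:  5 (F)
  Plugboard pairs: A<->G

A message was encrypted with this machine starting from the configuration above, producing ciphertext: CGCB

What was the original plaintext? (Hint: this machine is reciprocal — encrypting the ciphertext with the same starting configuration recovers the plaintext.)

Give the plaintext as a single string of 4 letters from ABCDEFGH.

Char 1 ('C'): step: R->3, L=5; C->plug->C->R->F->L->D->refl->F->L'->C->R'->B->plug->B
Char 2 ('G'): step: R->4, L=5; G->plug->A->R->B->L->H->refl->B->L'->E->R'->B->plug->B
Char 3 ('C'): step: R->5, L=5; C->plug->C->R->F->L->D->refl->F->L'->C->R'->E->plug->E
Char 4 ('B'): step: R->6, L=5; B->plug->B->R->E->L->B->refl->H->L'->B->R'->D->plug->D

Answer: BBED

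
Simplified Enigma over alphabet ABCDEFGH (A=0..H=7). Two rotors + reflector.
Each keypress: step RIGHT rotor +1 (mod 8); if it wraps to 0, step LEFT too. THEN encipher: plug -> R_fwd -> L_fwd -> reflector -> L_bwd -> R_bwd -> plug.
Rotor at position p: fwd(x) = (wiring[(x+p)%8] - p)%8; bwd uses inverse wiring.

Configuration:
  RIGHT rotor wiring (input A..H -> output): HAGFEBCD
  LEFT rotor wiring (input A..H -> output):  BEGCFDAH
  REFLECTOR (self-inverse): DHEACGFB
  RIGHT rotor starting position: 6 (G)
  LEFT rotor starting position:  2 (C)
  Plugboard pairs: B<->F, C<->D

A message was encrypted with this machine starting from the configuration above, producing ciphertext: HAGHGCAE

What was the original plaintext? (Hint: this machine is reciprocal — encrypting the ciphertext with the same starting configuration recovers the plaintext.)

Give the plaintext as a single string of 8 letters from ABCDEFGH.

Answer: EGAEHGBG

Derivation:
Char 1 ('H'): step: R->7, L=2; H->plug->H->R->D->L->B->refl->H->L'->G->R'->E->plug->E
Char 2 ('A'): step: R->0, L->3 (L advanced); A->plug->A->R->H->L->D->refl->A->L'->C->R'->G->plug->G
Char 3 ('G'): step: R->1, L=3; G->plug->G->R->C->L->A->refl->D->L'->H->R'->A->plug->A
Char 4 ('H'): step: R->2, L=3; H->plug->H->R->G->L->B->refl->H->L'->A->R'->E->plug->E
Char 5 ('G'): step: R->3, L=3; G->plug->G->R->F->L->G->refl->F->L'->D->R'->H->plug->H
Char 6 ('C'): step: R->4, L=3; C->plug->D->R->H->L->D->refl->A->L'->C->R'->G->plug->G
Char 7 ('A'): step: R->5, L=3; A->plug->A->R->E->L->E->refl->C->L'->B->R'->F->plug->B
Char 8 ('E'): step: R->6, L=3; E->plug->E->R->A->L->H->refl->B->L'->G->R'->G->plug->G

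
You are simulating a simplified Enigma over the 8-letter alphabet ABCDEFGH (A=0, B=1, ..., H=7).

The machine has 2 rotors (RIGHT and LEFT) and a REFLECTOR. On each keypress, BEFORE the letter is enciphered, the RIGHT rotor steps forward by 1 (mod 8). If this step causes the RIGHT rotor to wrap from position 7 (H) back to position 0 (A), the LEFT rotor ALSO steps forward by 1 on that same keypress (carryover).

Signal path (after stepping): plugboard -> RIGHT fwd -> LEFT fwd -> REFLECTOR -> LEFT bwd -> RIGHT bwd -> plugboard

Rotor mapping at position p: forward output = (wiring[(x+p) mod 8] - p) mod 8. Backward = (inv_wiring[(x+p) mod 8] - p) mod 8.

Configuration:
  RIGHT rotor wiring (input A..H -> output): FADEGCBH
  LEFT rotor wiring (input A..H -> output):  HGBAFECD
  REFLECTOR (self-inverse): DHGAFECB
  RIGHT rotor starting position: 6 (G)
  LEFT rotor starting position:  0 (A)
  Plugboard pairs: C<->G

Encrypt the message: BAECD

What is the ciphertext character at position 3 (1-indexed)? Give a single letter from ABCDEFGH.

Char 1 ('B'): step: R->7, L=0; B->plug->B->R->G->L->C->refl->G->L'->B->R'->C->plug->G
Char 2 ('A'): step: R->0, L->1 (L advanced); A->plug->A->R->F->L->B->refl->H->L'->C->R'->F->plug->F
Char 3 ('E'): step: R->1, L=1; E->plug->E->R->B->L->A->refl->D->L'->E->R'->H->plug->H

H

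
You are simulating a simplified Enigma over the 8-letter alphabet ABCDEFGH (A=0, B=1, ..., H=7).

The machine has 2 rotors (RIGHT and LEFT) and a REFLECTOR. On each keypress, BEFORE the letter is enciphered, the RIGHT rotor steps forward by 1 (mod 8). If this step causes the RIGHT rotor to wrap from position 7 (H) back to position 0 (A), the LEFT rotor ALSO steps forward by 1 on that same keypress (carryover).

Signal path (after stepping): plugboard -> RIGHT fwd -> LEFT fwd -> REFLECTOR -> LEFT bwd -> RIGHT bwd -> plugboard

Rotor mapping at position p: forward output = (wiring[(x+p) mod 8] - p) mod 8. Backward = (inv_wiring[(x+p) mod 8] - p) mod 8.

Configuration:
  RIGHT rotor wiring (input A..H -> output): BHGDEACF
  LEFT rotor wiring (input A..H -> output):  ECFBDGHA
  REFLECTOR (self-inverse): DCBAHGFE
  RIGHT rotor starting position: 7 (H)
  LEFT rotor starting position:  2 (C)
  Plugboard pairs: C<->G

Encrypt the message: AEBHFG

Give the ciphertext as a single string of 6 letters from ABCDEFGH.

Char 1 ('A'): step: R->0, L->3 (L advanced); A->plug->A->R->B->L->A->refl->D->L'->C->R'->G->plug->C
Char 2 ('E'): step: R->1, L=3; E->plug->E->R->H->L->C->refl->B->L'->F->R'->B->plug->B
Char 3 ('B'): step: R->2, L=3; B->plug->B->R->B->L->A->refl->D->L'->C->R'->C->plug->G
Char 4 ('H'): step: R->3, L=3; H->plug->H->R->D->L->E->refl->H->L'->G->R'->F->plug->F
Char 5 ('F'): step: R->4, L=3; F->plug->F->R->D->L->E->refl->H->L'->G->R'->C->plug->G
Char 6 ('G'): step: R->5, L=3; G->plug->C->R->A->L->G->refl->F->L'->E->R'->D->plug->D

Answer: CBGFGD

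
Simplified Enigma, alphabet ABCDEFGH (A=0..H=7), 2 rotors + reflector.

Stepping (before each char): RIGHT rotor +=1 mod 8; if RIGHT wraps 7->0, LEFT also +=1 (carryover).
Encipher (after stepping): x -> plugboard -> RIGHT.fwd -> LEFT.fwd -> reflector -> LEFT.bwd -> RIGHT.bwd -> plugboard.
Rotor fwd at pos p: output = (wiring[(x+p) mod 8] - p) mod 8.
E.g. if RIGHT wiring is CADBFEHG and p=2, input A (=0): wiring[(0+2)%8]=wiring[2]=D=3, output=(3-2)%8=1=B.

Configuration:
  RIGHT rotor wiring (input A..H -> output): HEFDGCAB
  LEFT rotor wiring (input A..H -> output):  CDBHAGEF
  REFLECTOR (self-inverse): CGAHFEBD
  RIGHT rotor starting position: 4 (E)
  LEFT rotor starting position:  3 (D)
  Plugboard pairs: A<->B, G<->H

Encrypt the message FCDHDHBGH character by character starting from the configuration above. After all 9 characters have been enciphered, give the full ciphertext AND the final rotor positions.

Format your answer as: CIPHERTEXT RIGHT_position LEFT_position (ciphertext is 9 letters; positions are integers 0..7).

Answer: GHEEFFEDF 5 4

Derivation:
Char 1 ('F'): step: R->5, L=3; F->plug->F->R->A->L->E->refl->F->L'->B->R'->H->plug->G
Char 2 ('C'): step: R->6, L=3; C->plug->C->R->B->L->F->refl->E->L'->A->R'->G->plug->H
Char 3 ('D'): step: R->7, L=3; D->plug->D->R->G->L->A->refl->C->L'->E->R'->E->plug->E
Char 4 ('H'): step: R->0, L->4 (L advanced); H->plug->G->R->A->L->E->refl->F->L'->G->R'->E->plug->E
Char 5 ('D'): step: R->1, L=4; D->plug->D->R->F->L->H->refl->D->L'->H->R'->F->plug->F
Char 6 ('H'): step: R->2, L=4; H->plug->G->R->F->L->H->refl->D->L'->H->R'->F->plug->F
Char 7 ('B'): step: R->3, L=4; B->plug->A->R->A->L->E->refl->F->L'->G->R'->E->plug->E
Char 8 ('G'): step: R->4, L=4; G->plug->H->R->H->L->D->refl->H->L'->F->R'->D->plug->D
Char 9 ('H'): step: R->5, L=4; H->plug->G->R->G->L->F->refl->E->L'->A->R'->F->plug->F
Final: ciphertext=GHEEFFEDF, RIGHT=5, LEFT=4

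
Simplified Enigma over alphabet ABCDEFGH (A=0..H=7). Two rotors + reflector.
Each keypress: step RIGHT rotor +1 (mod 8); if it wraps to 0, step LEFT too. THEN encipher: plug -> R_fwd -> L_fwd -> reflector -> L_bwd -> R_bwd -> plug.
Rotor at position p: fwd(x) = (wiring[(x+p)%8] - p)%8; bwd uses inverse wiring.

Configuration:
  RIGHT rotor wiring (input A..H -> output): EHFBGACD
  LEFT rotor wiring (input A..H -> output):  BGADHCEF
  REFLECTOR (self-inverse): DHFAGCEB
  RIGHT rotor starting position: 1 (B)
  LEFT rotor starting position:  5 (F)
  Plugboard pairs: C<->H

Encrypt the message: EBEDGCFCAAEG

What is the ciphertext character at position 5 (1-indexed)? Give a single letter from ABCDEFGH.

Char 1 ('E'): step: R->2, L=5; E->plug->E->R->A->L->F->refl->C->L'->H->R'->B->plug->B
Char 2 ('B'): step: R->3, L=5; B->plug->B->R->D->L->E->refl->G->L'->G->R'->A->plug->A
Char 3 ('E'): step: R->4, L=5; E->plug->E->R->A->L->F->refl->C->L'->H->R'->D->plug->D
Char 4 ('D'): step: R->5, L=5; D->plug->D->R->H->L->C->refl->F->L'->A->R'->F->plug->F
Char 5 ('G'): step: R->6, L=5; G->plug->G->R->A->L->F->refl->C->L'->H->R'->E->plug->E

E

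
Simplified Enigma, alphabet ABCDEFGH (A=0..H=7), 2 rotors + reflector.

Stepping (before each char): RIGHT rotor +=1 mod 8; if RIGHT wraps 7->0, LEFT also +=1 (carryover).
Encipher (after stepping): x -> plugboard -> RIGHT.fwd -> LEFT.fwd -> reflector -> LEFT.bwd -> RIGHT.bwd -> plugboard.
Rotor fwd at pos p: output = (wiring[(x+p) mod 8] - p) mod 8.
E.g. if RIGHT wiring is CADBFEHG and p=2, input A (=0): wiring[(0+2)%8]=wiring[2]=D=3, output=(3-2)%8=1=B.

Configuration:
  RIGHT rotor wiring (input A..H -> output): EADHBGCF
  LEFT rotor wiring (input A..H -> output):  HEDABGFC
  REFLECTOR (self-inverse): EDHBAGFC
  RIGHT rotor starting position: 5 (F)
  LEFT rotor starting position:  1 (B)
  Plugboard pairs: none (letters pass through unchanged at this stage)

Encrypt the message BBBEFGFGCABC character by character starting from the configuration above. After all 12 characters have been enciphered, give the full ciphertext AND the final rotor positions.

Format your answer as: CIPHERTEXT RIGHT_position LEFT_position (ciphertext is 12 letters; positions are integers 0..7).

Char 1 ('B'): step: R->6, L=1; B->plug->B->R->H->L->G->refl->F->L'->E->R'->A->plug->A
Char 2 ('B'): step: R->7, L=1; B->plug->B->R->F->L->E->refl->A->L'->D->R'->H->plug->H
Char 3 ('B'): step: R->0, L->2 (L advanced); B->plug->B->R->A->L->B->refl->D->L'->E->R'->A->plug->A
Char 4 ('E'): step: R->1, L=2; E->plug->E->R->F->L->A->refl->E->L'->D->R'->H->plug->H
Char 5 ('F'): step: R->2, L=2; F->plug->F->R->D->L->E->refl->A->L'->F->R'->B->plug->B
Char 6 ('G'): step: R->3, L=2; G->plug->G->R->F->L->A->refl->E->L'->D->R'->C->plug->C
Char 7 ('F'): step: R->4, L=2; F->plug->F->R->E->L->D->refl->B->L'->A->R'->E->plug->E
Char 8 ('G'): step: R->5, L=2; G->plug->G->R->C->L->H->refl->C->L'->H->R'->D->plug->D
Char 9 ('C'): step: R->6, L=2; C->plug->C->R->G->L->F->refl->G->L'->B->R'->F->plug->F
Char 10 ('A'): step: R->7, L=2; A->plug->A->R->G->L->F->refl->G->L'->B->R'->C->plug->C
Char 11 ('B'): step: R->0, L->3 (L advanced); B->plug->B->R->A->L->F->refl->G->L'->B->R'->E->plug->E
Char 12 ('C'): step: R->1, L=3; C->plug->C->R->G->L->B->refl->D->L'->C->R'->B->plug->B
Final: ciphertext=AHAHBCEDFCEB, RIGHT=1, LEFT=3

Answer: AHAHBCEDFCEB 1 3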